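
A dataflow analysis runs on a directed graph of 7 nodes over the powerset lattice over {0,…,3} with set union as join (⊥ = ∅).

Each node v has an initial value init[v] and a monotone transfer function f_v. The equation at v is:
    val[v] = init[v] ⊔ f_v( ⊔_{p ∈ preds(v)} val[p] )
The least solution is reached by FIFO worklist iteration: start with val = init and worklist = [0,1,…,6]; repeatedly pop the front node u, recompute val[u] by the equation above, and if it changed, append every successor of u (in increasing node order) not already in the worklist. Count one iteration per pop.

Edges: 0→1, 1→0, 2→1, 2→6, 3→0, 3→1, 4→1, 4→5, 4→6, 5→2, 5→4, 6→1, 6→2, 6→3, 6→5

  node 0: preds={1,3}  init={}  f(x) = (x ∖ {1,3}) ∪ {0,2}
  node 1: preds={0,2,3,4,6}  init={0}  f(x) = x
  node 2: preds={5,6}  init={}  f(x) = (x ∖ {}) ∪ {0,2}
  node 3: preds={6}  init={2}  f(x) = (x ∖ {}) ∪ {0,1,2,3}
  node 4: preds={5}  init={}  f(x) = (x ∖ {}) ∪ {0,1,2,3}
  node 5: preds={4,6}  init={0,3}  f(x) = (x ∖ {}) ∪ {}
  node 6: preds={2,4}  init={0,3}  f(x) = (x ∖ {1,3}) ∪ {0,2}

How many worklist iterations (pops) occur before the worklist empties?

Worklist (16 pops):
  #1 pop 0: in={0,2} → {0,2} (was {}); enqueue []
  #2 pop 1: in={0,2,3} → {0,2,3} (was {0}); enqueue [0]
  #3 pop 2: in={0,3} → {0,2,3} (was {}); enqueue [1]
  #4 pop 3: in={0,3} → {0,1,2,3} (was {2}); enqueue []
  #5 pop 4: in={0,3} → {0,1,2,3} (was {}); enqueue []
  #6 pop 5: in={0,1,2,3} → {0,1,2,3} (was {0,3}); enqueue [2,4]
  #7 pop 6: in={0,1,2,3} → {0,2,3} (was {0,3}); enqueue [3,5]
  #8 pop 0: in={0,1,2,3} → {0,2} (no change)
  #9 pop 1: in={0,1,2,3} → {0,1,2,3} (was {0,2,3}); enqueue [0]
  #10 pop 2: in={0,1,2,3} → {0,1,2,3} (was {0,2,3}); enqueue [1,6]
  #11 pop 4: in={0,1,2,3} → {0,1,2,3} (no change)
  #12 pop 3: in={0,2,3} → {0,1,2,3} (no change)
  #13 pop 5: in={0,1,2,3} → {0,1,2,3} (no change)
  #14 pop 0: in={0,1,2,3} → {0,2} (no change)
  #15 pop 1: in={0,1,2,3} → {0,1,2,3} (no change)
  #16 pop 6: in={0,1,2,3} → {0,2,3} (no change)

Fixpoint:
  val[0] = {0,2}
  val[1] = {0,1,2,3}
  val[2] = {0,1,2,3}
  val[3] = {0,1,2,3}
  val[4] = {0,1,2,3}
  val[5] = {0,1,2,3}
  val[6] = {0,2,3}

16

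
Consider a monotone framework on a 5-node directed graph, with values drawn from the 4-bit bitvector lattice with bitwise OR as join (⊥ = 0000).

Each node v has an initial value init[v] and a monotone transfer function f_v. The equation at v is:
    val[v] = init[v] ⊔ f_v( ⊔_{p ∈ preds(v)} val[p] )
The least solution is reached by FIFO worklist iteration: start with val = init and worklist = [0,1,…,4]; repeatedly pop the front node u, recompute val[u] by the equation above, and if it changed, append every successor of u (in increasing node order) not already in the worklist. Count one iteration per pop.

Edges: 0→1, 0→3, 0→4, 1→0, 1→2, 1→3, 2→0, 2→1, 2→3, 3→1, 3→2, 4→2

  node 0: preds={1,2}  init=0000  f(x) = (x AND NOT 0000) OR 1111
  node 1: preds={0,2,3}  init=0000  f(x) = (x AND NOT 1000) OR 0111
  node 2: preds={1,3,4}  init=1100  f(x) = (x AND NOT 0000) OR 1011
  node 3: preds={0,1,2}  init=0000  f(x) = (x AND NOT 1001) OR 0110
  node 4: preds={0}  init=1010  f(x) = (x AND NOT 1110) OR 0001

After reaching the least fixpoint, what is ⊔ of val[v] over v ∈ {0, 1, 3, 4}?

Worklist (8 pops):
  #1 pop 0: in=1100 → 1111 (was 0000); enqueue []
  #2 pop 1: in=1111 → 0111 (was 0000); enqueue [0]
  #3 pop 2: in=1111 → 1111 (was 1100); enqueue [1]
  #4 pop 3: in=1111 → 0110 (was 0000); enqueue [2]
  #5 pop 4: in=1111 → 1011 (was 1010); enqueue []
  #6 pop 0: in=1111 → 1111 (no change)
  #7 pop 1: in=1111 → 0111 (no change)
  #8 pop 2: in=1111 → 1111 (no change)

Fixpoint:
  val[0] = 1111
  val[1] = 0111
  val[2] = 1111
  val[3] = 0110
  val[4] = 1011

1111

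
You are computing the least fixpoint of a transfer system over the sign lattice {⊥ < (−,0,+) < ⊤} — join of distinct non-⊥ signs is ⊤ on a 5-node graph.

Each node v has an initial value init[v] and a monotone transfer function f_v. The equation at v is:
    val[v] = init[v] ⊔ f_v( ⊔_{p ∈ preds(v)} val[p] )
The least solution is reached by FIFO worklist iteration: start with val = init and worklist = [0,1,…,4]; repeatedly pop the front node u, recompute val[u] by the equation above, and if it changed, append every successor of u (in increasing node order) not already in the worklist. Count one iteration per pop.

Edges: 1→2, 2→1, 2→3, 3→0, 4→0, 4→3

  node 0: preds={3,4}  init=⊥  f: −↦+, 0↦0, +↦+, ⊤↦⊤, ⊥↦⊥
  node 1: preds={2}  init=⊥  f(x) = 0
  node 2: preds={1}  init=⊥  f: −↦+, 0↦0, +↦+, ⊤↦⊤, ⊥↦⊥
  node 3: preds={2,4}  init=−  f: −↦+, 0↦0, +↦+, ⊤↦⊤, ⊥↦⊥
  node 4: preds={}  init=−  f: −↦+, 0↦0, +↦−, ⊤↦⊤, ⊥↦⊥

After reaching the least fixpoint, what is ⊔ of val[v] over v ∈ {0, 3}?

⊤

Worklist (7 pops):
  #1 pop 0: in=− → + (was ⊥); enqueue []
  #2 pop 1: in=⊥ → 0 (was ⊥); enqueue []
  #3 pop 2: in=0 → 0 (was ⊥); enqueue [1]
  #4 pop 3: in=⊤ → ⊤ (was −); enqueue [0]
  #5 pop 4: in=⊥ → − (no change)
  #6 pop 1: in=0 → 0 (no change)
  #7 pop 0: in=⊤ → ⊤ (was +); enqueue []

Fixpoint:
  val[0] = ⊤
  val[1] = 0
  val[2] = 0
  val[3] = ⊤
  val[4] = −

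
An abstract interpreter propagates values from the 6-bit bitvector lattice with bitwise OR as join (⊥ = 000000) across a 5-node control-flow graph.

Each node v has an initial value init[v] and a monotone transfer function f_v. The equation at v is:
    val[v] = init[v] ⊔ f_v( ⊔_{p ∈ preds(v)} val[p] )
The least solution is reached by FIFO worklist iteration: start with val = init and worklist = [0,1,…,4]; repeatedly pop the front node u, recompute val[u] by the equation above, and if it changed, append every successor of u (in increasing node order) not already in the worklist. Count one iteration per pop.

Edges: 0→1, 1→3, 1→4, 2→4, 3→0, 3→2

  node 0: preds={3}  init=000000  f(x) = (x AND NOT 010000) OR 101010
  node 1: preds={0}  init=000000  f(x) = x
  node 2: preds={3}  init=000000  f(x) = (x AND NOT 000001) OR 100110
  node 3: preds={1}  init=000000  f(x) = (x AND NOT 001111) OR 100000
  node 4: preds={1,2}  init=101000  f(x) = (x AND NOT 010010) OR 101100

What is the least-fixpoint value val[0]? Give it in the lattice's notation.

Worklist (7 pops):
  #1 pop 0: in=000000 → 101010 (was 000000); enqueue []
  #2 pop 1: in=101010 → 101010 (was 000000); enqueue []
  #3 pop 2: in=000000 → 100110 (was 000000); enqueue []
  #4 pop 3: in=101010 → 100000 (was 000000); enqueue [0,2]
  #5 pop 4: in=101110 → 101100 (was 101000); enqueue []
  #6 pop 0: in=100000 → 101010 (no change)
  #7 pop 2: in=100000 → 100110 (no change)

Fixpoint:
  val[0] = 101010
  val[1] = 101010
  val[2] = 100110
  val[3] = 100000
  val[4] = 101100

101010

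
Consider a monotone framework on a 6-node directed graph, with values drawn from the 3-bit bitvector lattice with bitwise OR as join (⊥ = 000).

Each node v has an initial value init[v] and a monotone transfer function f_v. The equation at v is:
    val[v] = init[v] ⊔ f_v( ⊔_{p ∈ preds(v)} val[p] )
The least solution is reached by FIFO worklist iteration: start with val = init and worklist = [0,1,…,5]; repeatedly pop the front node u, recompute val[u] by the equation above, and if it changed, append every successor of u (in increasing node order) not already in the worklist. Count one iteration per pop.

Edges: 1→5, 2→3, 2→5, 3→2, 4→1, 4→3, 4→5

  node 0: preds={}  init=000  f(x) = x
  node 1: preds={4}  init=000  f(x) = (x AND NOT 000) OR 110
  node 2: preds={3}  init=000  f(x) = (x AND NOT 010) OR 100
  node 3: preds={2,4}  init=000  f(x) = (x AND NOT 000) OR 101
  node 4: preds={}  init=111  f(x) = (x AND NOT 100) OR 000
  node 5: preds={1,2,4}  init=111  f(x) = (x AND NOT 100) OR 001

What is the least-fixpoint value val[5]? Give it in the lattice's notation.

Worklist (9 pops):
  #1 pop 0: in=000 → 000 (no change)
  #2 pop 1: in=111 → 111 (was 000); enqueue []
  #3 pop 2: in=000 → 100 (was 000); enqueue []
  #4 pop 3: in=111 → 111 (was 000); enqueue [2]
  #5 pop 4: in=000 → 111 (no change)
  #6 pop 5: in=111 → 111 (no change)
  #7 pop 2: in=111 → 101 (was 100); enqueue [3,5]
  #8 pop 3: in=111 → 111 (no change)
  #9 pop 5: in=111 → 111 (no change)

Fixpoint:
  val[0] = 000
  val[1] = 111
  val[2] = 101
  val[3] = 111
  val[4] = 111
  val[5] = 111

111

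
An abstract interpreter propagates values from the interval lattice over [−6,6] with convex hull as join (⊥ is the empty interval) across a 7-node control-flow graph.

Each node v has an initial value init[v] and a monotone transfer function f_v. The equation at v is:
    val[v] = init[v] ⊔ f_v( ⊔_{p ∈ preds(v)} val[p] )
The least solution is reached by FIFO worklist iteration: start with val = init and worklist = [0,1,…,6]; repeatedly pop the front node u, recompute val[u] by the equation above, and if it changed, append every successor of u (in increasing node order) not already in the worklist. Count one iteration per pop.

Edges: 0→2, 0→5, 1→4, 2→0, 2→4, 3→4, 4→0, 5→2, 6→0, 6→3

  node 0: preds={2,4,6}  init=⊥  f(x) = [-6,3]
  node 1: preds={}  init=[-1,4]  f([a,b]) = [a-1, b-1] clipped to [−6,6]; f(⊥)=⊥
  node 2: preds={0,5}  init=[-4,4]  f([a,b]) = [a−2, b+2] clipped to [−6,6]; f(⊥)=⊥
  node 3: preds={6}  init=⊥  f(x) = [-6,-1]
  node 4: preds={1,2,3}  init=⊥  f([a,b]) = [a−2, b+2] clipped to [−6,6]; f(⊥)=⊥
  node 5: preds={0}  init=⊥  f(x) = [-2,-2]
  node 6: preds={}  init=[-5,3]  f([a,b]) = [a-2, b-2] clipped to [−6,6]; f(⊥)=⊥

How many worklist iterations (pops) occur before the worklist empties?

Iteration log — 9 steps:
  step 1. node 0  ⊔preds=[-5,4]  new=[-6,3]  old=⊥  +wl: 
  step 2. node 1  ⊔preds=⊥  new=[-1,4]  stable
  step 3. node 2  ⊔preds=[-6,3]  new=[-6,5]  old=[-4,4]  +wl: 0
  step 4. node 3  ⊔preds=[-5,3]  new=[-6,-1]  old=⊥  +wl: 
  step 5. node 4  ⊔preds=[-6,5]  new=[-6,6]  old=⊥  +wl: 
  step 6. node 5  ⊔preds=[-6,3]  new=[-2,-2]  old=⊥  +wl: 2
  step 7. node 6  ⊔preds=⊥  new=[-5,3]  stable
  step 8. node 0  ⊔preds=[-6,6]  new=[-6,3]  stable
  step 9. node 2  ⊔preds=[-6,3]  new=[-6,5]  stable

Least fixpoint reached:
  node 0: [-6,3]
  node 1: [-1,4]
  node 2: [-6,5]
  node 3: [-6,-1]
  node 4: [-6,6]
  node 5: [-2,-2]
  node 6: [-5,3]

9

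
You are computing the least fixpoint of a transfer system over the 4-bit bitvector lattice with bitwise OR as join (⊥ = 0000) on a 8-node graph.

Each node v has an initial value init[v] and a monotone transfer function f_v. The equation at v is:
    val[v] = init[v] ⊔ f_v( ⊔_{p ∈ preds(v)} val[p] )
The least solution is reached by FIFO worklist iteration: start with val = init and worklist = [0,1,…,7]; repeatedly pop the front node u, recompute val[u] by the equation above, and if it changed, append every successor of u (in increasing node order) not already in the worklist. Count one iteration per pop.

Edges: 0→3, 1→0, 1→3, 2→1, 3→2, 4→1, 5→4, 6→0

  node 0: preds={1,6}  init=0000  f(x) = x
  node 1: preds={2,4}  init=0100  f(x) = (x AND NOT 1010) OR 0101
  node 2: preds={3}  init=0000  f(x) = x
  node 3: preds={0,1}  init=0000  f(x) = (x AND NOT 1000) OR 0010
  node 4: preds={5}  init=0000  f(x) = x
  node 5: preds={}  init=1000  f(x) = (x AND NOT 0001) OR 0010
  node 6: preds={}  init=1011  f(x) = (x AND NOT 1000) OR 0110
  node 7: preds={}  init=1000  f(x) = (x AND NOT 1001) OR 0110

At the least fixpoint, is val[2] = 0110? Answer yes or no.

Trace (13 dequeues):
  [1] u=0 | in 1111 | out 1111 | prev 0000 | push {}
  [2] u=1 | in 0000 | out 0101 | prev 0100 | push {0}
  [3] u=2 | in 0000 | out 0000 | ==
  [4] u=3 | in 1111 | out 0111 | prev 0000 | push {2}
  [5] u=4 | in 1000 | out 1000 | prev 0000 | push {1}
  [6] u=5 | in 0000 | out 1010 | prev 1000 | push {4}
  [7] u=6 | in 0000 | out 1111 | prev 1011 | push {}
  [8] u=7 | in 0000 | out 1110 | prev 1000 | push {}
  [9] u=0 | in 1111 | out 1111 | ==
  [10] u=2 | in 0111 | out 0111 | prev 0000 | push {}
  [11] u=1 | in 1111 | out 0101 | ==
  [12] u=4 | in 1010 | out 1010 | prev 1000 | push {1}
  [13] u=1 | in 1111 | out 0101 | ==

Converged values:
  [0] 1111
  [1] 0101
  [2] 0111
  [3] 0111
  [4] 1010
  [5] 1010
  [6] 1111
  [7] 1110

no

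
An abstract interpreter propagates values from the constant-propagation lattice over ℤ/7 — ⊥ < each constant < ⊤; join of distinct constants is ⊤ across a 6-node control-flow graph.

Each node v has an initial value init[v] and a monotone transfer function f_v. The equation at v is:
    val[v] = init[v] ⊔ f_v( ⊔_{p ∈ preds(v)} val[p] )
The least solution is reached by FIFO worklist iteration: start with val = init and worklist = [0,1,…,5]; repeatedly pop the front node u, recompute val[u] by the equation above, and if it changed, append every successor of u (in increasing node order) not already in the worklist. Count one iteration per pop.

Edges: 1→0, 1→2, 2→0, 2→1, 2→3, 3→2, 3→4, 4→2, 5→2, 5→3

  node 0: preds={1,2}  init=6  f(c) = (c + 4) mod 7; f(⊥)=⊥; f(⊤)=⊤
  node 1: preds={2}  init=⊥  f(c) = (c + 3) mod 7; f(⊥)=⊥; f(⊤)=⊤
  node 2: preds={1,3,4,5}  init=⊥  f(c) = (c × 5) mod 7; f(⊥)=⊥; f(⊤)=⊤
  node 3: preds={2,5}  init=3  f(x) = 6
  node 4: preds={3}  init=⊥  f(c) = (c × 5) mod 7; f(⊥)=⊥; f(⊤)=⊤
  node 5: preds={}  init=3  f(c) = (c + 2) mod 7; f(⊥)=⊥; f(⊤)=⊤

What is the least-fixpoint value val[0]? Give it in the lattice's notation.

Worklist (14 pops):
  #1 pop 0: in=⊥ → 6 (no change)
  #2 pop 1: in=⊥ → ⊥ (no change)
  #3 pop 2: in=3 → 1 (was ⊥); enqueue [0,1]
  #4 pop 3: in=⊤ → ⊤ (was 3); enqueue [2]
  #5 pop 4: in=⊤ → ⊤ (was ⊥); enqueue []
  #6 pop 5: in=⊥ → 3 (no change)
  #7 pop 0: in=1 → ⊤ (was 6); enqueue []
  #8 pop 1: in=1 → 4 (was ⊥); enqueue [0]
  #9 pop 2: in=⊤ → ⊤ (was 1); enqueue [1,3]
  #10 pop 0: in=⊤ → ⊤ (no change)
  #11 pop 1: in=⊤ → ⊤ (was 4); enqueue [0,2]
  #12 pop 3: in=⊤ → ⊤ (no change)
  #13 pop 0: in=⊤ → ⊤ (no change)
  #14 pop 2: in=⊤ → ⊤ (no change)

Fixpoint:
  val[0] = ⊤
  val[1] = ⊤
  val[2] = ⊤
  val[3] = ⊤
  val[4] = ⊤
  val[5] = 3

⊤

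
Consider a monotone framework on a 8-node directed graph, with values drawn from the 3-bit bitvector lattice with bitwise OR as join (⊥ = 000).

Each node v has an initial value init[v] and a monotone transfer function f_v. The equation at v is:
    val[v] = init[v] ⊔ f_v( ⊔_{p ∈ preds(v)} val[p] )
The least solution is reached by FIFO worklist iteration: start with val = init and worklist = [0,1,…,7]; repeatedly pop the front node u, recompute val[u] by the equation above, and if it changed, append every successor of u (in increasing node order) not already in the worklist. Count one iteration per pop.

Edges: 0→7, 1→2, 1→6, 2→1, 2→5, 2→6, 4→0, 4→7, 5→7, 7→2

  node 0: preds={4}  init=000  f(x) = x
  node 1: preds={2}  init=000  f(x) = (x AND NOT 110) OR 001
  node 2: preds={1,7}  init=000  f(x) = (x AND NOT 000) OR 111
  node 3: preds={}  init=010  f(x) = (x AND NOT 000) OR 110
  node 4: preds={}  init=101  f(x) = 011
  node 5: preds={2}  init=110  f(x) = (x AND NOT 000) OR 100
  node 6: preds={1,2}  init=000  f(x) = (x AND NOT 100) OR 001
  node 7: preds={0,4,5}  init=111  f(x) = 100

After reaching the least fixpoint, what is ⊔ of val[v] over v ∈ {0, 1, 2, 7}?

Trace (11 dequeues):
  [1] u=0 | in 101 | out 101 | prev 000 | push {}
  [2] u=1 | in 000 | out 001 | prev 000 | push {}
  [3] u=2 | in 111 | out 111 | prev 000 | push {1}
  [4] u=3 | in 000 | out 110 | prev 010 | push {}
  [5] u=4 | in 000 | out 111 | prev 101 | push {0}
  [6] u=5 | in 111 | out 111 | prev 110 | push {}
  [7] u=6 | in 111 | out 011 | prev 000 | push {}
  [8] u=7 | in 111 | out 111 | ==
  [9] u=1 | in 111 | out 001 | ==
  [10] u=0 | in 111 | out 111 | prev 101 | push {7}
  [11] u=7 | in 111 | out 111 | ==

Converged values:
  [0] 111
  [1] 001
  [2] 111
  [3] 110
  [4] 111
  [5] 111
  [6] 011
  [7] 111

111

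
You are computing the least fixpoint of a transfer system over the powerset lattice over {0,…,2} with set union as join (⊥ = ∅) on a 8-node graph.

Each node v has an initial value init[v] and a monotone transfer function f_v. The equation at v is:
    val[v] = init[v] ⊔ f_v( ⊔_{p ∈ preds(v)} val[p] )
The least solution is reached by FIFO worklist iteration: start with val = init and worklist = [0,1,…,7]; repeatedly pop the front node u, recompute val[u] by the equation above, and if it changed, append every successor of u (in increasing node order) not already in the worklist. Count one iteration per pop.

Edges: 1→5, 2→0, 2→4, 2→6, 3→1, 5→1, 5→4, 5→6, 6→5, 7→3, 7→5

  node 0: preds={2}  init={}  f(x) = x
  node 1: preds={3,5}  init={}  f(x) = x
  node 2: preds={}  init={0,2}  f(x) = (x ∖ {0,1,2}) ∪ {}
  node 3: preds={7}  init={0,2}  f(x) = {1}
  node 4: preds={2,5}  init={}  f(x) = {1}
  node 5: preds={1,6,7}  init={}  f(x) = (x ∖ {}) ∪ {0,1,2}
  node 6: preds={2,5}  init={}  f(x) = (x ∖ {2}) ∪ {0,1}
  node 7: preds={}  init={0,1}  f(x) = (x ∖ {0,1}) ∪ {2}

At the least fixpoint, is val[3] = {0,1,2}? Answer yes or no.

Worklist (12 pops):
  #1 pop 0: in={0,2} → {0,2} (was {}); enqueue []
  #2 pop 1: in={0,2} → {0,2} (was {}); enqueue []
  #3 pop 2: in={} → {0,2} (no change)
  #4 pop 3: in={0,1} → {0,1,2} (was {0,2}); enqueue [1]
  #5 pop 4: in={0,2} → {1} (was {}); enqueue []
  #6 pop 5: in={0,1,2} → {0,1,2} (was {}); enqueue [4]
  #7 pop 6: in={0,1,2} → {0,1} (was {}); enqueue [5]
  #8 pop 7: in={} → {0,1,2} (was {0,1}); enqueue [3]
  #9 pop 1: in={0,1,2} → {0,1,2} (was {0,2}); enqueue []
  #10 pop 4: in={0,1,2} → {1} (no change)
  #11 pop 5: in={0,1,2} → {0,1,2} (no change)
  #12 pop 3: in={0,1,2} → {0,1,2} (no change)

Fixpoint:
  val[0] = {0,2}
  val[1] = {0,1,2}
  val[2] = {0,2}
  val[3] = {0,1,2}
  val[4] = {1}
  val[5] = {0,1,2}
  val[6] = {0,1}
  val[7] = {0,1,2}

yes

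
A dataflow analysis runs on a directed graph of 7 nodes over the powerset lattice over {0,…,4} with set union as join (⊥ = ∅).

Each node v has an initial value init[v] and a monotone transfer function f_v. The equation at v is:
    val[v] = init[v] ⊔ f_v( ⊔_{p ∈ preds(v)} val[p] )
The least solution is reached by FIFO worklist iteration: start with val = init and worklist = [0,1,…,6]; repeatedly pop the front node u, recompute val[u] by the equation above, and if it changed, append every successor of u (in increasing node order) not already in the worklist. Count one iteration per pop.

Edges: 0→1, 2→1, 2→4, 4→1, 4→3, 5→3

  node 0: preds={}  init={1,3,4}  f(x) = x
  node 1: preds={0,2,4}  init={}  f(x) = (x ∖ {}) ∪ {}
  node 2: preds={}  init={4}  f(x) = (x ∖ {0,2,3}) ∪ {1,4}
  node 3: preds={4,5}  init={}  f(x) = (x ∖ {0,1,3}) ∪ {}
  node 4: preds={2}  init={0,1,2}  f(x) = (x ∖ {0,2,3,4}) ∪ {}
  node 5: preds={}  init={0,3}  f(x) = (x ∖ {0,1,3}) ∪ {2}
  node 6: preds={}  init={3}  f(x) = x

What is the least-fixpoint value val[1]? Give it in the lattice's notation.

Worklist (9 pops):
  #1 pop 0: in={} → {1,3,4} (no change)
  #2 pop 1: in={0,1,2,3,4} → {0,1,2,3,4} (was {}); enqueue []
  #3 pop 2: in={} → {1,4} (was {4}); enqueue [1]
  #4 pop 3: in={0,1,2,3} → {2} (was {}); enqueue []
  #5 pop 4: in={1,4} → {0,1,2} (no change)
  #6 pop 5: in={} → {0,2,3} (was {0,3}); enqueue [3]
  #7 pop 6: in={} → {3} (no change)
  #8 pop 1: in={0,1,2,3,4} → {0,1,2,3,4} (no change)
  #9 pop 3: in={0,1,2,3} → {2} (no change)

Fixpoint:
  val[0] = {1,3,4}
  val[1] = {0,1,2,3,4}
  val[2] = {1,4}
  val[3] = {2}
  val[4] = {0,1,2}
  val[5] = {0,2,3}
  val[6] = {3}

{0,1,2,3,4}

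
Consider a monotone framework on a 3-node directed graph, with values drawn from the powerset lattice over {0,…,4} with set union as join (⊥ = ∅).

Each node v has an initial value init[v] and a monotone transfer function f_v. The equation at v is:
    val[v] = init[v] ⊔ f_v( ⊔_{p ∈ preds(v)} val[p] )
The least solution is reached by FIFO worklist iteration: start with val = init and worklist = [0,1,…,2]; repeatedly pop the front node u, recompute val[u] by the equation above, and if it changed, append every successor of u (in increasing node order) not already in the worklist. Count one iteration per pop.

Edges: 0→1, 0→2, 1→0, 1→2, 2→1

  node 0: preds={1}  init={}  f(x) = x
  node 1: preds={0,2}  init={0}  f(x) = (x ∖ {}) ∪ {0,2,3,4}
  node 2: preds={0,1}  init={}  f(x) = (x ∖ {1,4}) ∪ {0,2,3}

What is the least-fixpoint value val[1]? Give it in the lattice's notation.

{0,2,3,4}

Trace (6 dequeues):
  [1] u=0 | in {0} | out {0} | prev {} | push {}
  [2] u=1 | in {0} | out {0,2,3,4} | prev {0} | push {0}
  [3] u=2 | in {0,2,3,4} | out {0,2,3} | prev {} | push {1}
  [4] u=0 | in {0,2,3,4} | out {0,2,3,4} | prev {0} | push {2}
  [5] u=1 | in {0,2,3,4} | out {0,2,3,4} | ==
  [6] u=2 | in {0,2,3,4} | out {0,2,3} | ==

Converged values:
  [0] {0,2,3,4}
  [1] {0,2,3,4}
  [2] {0,2,3}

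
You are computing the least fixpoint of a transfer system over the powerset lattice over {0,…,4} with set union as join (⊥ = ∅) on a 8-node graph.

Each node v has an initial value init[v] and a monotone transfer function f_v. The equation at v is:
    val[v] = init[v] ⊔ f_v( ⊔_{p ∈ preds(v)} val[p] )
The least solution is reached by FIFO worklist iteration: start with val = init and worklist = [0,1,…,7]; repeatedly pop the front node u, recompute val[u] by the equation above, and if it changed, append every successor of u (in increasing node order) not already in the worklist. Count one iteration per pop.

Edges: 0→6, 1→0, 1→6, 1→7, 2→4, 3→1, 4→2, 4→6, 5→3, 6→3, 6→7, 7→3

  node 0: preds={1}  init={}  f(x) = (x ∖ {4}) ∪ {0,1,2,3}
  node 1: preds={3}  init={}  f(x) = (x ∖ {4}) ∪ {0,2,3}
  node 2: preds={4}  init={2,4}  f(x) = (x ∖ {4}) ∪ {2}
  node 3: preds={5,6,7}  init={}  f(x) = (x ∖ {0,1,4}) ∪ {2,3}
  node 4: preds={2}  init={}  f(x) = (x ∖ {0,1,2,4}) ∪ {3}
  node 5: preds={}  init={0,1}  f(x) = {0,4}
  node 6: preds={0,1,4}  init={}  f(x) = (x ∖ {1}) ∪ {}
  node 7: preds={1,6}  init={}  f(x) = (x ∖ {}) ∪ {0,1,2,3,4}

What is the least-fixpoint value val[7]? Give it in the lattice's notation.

Worklist (13 pops):
  #1 pop 0: in={} → {0,1,2,3} (was {}); enqueue []
  #2 pop 1: in={} → {0,2,3} (was {}); enqueue [0]
  #3 pop 2: in={} → {2,4} (no change)
  #4 pop 3: in={0,1} → {2,3} (was {}); enqueue [1]
  #5 pop 4: in={2,4} → {3} (was {}); enqueue [2]
  #6 pop 5: in={} → {0,1,4} (was {0,1}); enqueue [3]
  #7 pop 6: in={0,1,2,3} → {0,2,3} (was {}); enqueue []
  #8 pop 7: in={0,2,3} → {0,1,2,3,4} (was {}); enqueue []
  #9 pop 0: in={0,2,3} → {0,1,2,3} (no change)
  #10 pop 1: in={2,3} → {0,2,3} (no change)
  #11 pop 2: in={3} → {2,3,4} (was {2,4}); enqueue [4]
  #12 pop 3: in={0,1,2,3,4} → {2,3} (no change)
  #13 pop 4: in={2,3,4} → {3} (no change)

Fixpoint:
  val[0] = {0,1,2,3}
  val[1] = {0,2,3}
  val[2] = {2,3,4}
  val[3] = {2,3}
  val[4] = {3}
  val[5] = {0,1,4}
  val[6] = {0,2,3}
  val[7] = {0,1,2,3,4}

{0,1,2,3,4}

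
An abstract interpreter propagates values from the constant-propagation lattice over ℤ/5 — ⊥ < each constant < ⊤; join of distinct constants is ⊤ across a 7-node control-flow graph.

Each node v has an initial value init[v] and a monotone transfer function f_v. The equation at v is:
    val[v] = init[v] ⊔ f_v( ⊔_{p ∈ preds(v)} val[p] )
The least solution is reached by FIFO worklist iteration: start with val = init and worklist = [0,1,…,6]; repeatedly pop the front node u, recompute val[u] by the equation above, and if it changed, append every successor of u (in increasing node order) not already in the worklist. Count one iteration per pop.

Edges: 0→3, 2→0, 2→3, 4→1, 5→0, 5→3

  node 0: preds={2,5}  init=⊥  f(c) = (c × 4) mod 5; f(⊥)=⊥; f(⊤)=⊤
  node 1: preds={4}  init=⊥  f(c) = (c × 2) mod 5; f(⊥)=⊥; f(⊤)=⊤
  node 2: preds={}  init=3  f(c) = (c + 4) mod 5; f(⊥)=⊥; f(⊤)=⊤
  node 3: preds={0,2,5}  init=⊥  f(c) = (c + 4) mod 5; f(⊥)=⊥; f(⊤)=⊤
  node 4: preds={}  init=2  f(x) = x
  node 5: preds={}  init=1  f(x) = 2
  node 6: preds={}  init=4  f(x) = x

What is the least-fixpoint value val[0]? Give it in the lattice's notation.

Iteration log — 9 steps:
  step 1. node 0  ⊔preds=⊤  new=⊤  old=⊥  +wl: 
  step 2. node 1  ⊔preds=2  new=4  old=⊥  +wl: 
  step 3. node 2  ⊔preds=⊥  new=3  stable
  step 4. node 3  ⊔preds=⊤  new=⊤  old=⊥  +wl: 
  step 5. node 4  ⊔preds=⊥  new=2  stable
  step 6. node 5  ⊔preds=⊥  new=⊤  old=1  +wl: 0,3
  step 7. node 6  ⊔preds=⊥  new=4  stable
  step 8. node 0  ⊔preds=⊤  new=⊤  stable
  step 9. node 3  ⊔preds=⊤  new=⊤  stable

Least fixpoint reached:
  node 0: ⊤
  node 1: 4
  node 2: 3
  node 3: ⊤
  node 4: 2
  node 5: ⊤
  node 6: 4

⊤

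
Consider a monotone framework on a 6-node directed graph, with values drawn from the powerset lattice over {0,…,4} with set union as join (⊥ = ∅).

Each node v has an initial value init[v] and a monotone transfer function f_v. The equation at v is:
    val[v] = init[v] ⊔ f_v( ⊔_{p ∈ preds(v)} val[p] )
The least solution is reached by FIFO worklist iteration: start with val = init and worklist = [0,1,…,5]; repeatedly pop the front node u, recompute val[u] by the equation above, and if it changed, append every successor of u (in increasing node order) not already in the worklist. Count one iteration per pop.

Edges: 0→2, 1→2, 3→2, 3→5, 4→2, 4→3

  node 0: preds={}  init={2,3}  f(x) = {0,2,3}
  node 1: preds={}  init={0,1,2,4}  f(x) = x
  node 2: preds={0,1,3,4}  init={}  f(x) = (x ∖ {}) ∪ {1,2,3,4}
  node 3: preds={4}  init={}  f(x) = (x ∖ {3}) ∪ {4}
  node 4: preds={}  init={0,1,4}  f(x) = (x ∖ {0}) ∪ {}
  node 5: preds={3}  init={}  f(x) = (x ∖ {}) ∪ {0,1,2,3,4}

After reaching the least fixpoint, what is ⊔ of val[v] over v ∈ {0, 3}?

Worklist (7 pops):
  #1 pop 0: in={} → {0,2,3} (was {2,3}); enqueue []
  #2 pop 1: in={} → {0,1,2,4} (no change)
  #3 pop 2: in={0,1,2,3,4} → {0,1,2,3,4} (was {}); enqueue []
  #4 pop 3: in={0,1,4} → {0,1,4} (was {}); enqueue [2]
  #5 pop 4: in={} → {0,1,4} (no change)
  #6 pop 5: in={0,1,4} → {0,1,2,3,4} (was {}); enqueue []
  #7 pop 2: in={0,1,2,3,4} → {0,1,2,3,4} (no change)

Fixpoint:
  val[0] = {0,2,3}
  val[1] = {0,1,2,4}
  val[2] = {0,1,2,3,4}
  val[3] = {0,1,4}
  val[4] = {0,1,4}
  val[5] = {0,1,2,3,4}

{0,1,2,3,4}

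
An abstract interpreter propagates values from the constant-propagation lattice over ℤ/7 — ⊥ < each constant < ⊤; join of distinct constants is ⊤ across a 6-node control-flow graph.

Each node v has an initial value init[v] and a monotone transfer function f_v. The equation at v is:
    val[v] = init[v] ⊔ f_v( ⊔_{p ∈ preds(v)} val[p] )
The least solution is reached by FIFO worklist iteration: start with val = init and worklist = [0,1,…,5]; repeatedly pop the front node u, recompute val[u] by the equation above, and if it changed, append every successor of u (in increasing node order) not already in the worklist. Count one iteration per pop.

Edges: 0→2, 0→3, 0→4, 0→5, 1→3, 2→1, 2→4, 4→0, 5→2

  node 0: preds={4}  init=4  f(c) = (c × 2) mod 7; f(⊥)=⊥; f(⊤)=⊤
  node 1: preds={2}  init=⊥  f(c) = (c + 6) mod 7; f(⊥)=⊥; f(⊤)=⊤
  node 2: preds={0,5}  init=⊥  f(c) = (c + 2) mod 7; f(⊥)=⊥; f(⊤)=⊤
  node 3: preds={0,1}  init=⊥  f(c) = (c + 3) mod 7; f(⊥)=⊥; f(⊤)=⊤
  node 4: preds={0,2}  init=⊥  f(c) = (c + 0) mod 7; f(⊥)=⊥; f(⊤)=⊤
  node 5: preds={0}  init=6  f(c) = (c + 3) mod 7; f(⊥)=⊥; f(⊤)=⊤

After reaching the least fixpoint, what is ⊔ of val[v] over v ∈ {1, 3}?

Worklist (12 pops):
  #1 pop 0: in=⊥ → 4 (no change)
  #2 pop 1: in=⊥ → ⊥ (no change)
  #3 pop 2: in=⊤ → ⊤ (was ⊥); enqueue [1]
  #4 pop 3: in=4 → 0 (was ⊥); enqueue []
  #5 pop 4: in=⊤ → ⊤ (was ⊥); enqueue [0]
  #6 pop 5: in=4 → ⊤ (was 6); enqueue [2]
  #7 pop 1: in=⊤ → ⊤ (was ⊥); enqueue [3]
  #8 pop 0: in=⊤ → ⊤ (was 4); enqueue [4,5]
  #9 pop 2: in=⊤ → ⊤ (no change)
  #10 pop 3: in=⊤ → ⊤ (was 0); enqueue []
  #11 pop 4: in=⊤ → ⊤ (no change)
  #12 pop 5: in=⊤ → ⊤ (no change)

Fixpoint:
  val[0] = ⊤
  val[1] = ⊤
  val[2] = ⊤
  val[3] = ⊤
  val[4] = ⊤
  val[5] = ⊤

⊤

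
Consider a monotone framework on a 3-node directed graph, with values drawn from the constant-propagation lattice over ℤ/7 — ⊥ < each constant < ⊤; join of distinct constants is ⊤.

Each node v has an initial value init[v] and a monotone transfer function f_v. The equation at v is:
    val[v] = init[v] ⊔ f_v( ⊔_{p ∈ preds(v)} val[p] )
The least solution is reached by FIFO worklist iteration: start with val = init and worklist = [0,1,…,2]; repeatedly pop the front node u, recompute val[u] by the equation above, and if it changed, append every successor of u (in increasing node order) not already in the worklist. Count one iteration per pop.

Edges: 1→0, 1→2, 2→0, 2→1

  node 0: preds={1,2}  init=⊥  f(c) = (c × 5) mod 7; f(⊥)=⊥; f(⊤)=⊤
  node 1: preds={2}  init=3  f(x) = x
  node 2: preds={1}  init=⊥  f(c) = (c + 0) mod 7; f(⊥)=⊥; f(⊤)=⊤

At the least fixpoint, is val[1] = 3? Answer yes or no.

Worklist (5 pops):
  #1 pop 0: in=3 → 1 (was ⊥); enqueue []
  #2 pop 1: in=⊥ → 3 (no change)
  #3 pop 2: in=3 → 3 (was ⊥); enqueue [0,1]
  #4 pop 0: in=3 → 1 (no change)
  #5 pop 1: in=3 → 3 (no change)

Fixpoint:
  val[0] = 1
  val[1] = 3
  val[2] = 3

yes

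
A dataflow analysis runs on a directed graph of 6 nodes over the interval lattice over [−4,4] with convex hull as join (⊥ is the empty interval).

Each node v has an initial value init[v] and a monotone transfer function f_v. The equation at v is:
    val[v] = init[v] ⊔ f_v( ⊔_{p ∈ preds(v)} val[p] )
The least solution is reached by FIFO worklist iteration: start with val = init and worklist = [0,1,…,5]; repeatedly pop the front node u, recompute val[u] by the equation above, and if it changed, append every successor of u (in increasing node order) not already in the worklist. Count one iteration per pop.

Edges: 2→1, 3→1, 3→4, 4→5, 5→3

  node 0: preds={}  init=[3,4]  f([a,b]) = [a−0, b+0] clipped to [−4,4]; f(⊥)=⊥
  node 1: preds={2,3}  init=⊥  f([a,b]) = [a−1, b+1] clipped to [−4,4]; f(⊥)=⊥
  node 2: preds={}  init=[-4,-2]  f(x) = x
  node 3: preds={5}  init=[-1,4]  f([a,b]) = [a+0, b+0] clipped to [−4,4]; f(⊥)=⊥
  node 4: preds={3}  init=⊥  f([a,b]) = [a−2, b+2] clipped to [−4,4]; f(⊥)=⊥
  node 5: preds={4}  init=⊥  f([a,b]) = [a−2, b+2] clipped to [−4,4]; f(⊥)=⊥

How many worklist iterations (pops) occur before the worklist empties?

Worklist (10 pops):
  #1 pop 0: in=⊥ → [3,4] (no change)
  #2 pop 1: in=[-4,4] → [-4,4] (was ⊥); enqueue []
  #3 pop 2: in=⊥ → [-4,-2] (no change)
  #4 pop 3: in=⊥ → [-1,4] (no change)
  #5 pop 4: in=[-1,4] → [-3,4] (was ⊥); enqueue []
  #6 pop 5: in=[-3,4] → [-4,4] (was ⊥); enqueue [3]
  #7 pop 3: in=[-4,4] → [-4,4] (was [-1,4]); enqueue [1,4]
  #8 pop 1: in=[-4,4] → [-4,4] (no change)
  #9 pop 4: in=[-4,4] → [-4,4] (was [-3,4]); enqueue [5]
  #10 pop 5: in=[-4,4] → [-4,4] (no change)

Fixpoint:
  val[0] = [3,4]
  val[1] = [-4,4]
  val[2] = [-4,-2]
  val[3] = [-4,4]
  val[4] = [-4,4]
  val[5] = [-4,4]

10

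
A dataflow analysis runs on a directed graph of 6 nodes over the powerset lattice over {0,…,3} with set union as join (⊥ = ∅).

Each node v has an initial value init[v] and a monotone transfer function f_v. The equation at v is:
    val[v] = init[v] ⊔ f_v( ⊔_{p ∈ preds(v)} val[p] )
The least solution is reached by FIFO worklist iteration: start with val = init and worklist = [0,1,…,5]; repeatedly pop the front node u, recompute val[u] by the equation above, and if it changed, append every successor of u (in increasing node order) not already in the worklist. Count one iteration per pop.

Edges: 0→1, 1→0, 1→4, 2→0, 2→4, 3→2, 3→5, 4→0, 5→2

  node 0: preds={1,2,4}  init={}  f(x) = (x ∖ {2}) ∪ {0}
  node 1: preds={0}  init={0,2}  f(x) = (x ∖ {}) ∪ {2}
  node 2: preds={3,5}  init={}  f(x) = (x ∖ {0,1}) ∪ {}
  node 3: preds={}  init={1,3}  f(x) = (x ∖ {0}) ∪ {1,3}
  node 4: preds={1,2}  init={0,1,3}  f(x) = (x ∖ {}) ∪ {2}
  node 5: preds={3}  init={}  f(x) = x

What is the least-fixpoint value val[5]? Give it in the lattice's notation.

Iteration log — 8 steps:
  step 1. node 0  ⊔preds={0,1,2,3}  new={0,1,3}  old={}  +wl: 
  step 2. node 1  ⊔preds={0,1,3}  new={0,1,2,3}  old={0,2}  +wl: 0
  step 3. node 2  ⊔preds={1,3}  new={3}  old={}  +wl: 
  step 4. node 3  ⊔preds={}  new={1,3}  stable
  step 5. node 4  ⊔preds={0,1,2,3}  new={0,1,2,3}  old={0,1,3}  +wl: 
  step 6. node 5  ⊔preds={1,3}  new={1,3}  old={}  +wl: 2
  step 7. node 0  ⊔preds={0,1,2,3}  new={0,1,3}  stable
  step 8. node 2  ⊔preds={1,3}  new={3}  stable

Least fixpoint reached:
  node 0: {0,1,3}
  node 1: {0,1,2,3}
  node 2: {3}
  node 3: {1,3}
  node 4: {0,1,2,3}
  node 5: {1,3}

{1,3}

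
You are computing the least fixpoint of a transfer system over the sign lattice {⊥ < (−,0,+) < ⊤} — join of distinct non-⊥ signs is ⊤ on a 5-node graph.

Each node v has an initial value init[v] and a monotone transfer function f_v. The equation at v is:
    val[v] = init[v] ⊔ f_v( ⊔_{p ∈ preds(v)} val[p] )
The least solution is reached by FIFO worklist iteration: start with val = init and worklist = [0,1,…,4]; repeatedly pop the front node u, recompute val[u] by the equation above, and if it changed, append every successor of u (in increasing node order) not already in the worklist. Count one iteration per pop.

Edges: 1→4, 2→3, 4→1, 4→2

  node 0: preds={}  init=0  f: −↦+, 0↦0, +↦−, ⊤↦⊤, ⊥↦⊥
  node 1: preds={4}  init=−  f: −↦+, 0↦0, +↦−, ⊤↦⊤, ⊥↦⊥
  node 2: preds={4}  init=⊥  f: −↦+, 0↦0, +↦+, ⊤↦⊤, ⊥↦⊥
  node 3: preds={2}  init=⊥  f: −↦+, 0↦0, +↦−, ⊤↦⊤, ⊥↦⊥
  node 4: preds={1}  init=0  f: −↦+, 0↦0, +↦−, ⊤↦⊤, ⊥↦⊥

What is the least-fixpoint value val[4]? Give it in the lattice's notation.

Iteration log — 8 steps:
  step 1. node 0  ⊔preds=⊥  new=0  stable
  step 2. node 1  ⊔preds=0  new=⊤  old=−  +wl: 
  step 3. node 2  ⊔preds=0  new=0  old=⊥  +wl: 
  step 4. node 3  ⊔preds=0  new=0  old=⊥  +wl: 
  step 5. node 4  ⊔preds=⊤  new=⊤  old=0  +wl: 1,2
  step 6. node 1  ⊔preds=⊤  new=⊤  stable
  step 7. node 2  ⊔preds=⊤  new=⊤  old=0  +wl: 3
  step 8. node 3  ⊔preds=⊤  new=⊤  old=0  +wl: 

Least fixpoint reached:
  node 0: 0
  node 1: ⊤
  node 2: ⊤
  node 3: ⊤
  node 4: ⊤

⊤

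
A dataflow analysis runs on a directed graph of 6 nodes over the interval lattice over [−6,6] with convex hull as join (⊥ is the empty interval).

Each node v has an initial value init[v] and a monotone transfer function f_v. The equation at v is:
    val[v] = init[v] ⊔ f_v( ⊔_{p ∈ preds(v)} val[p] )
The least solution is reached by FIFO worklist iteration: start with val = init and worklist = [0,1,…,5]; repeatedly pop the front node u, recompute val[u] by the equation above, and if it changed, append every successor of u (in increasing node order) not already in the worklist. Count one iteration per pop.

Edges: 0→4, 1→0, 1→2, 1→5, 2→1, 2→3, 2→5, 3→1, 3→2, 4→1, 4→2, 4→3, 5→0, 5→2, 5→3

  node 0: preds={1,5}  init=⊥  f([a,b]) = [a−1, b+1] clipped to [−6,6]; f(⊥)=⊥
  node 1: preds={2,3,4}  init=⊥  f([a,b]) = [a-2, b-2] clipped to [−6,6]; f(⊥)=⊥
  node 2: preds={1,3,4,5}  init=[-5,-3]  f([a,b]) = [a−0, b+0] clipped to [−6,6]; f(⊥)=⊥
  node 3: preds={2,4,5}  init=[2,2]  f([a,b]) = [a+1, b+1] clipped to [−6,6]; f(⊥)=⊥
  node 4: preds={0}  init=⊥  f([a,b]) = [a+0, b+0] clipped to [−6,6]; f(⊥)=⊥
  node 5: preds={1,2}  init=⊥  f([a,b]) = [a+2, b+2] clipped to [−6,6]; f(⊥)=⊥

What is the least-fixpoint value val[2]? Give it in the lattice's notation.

[-6,6]

Trace (26 dequeues):
  [1] u=0 | in ⊥ | out ⊥ | ==
  [2] u=1 | in [-5,2] | out [-6,0] | prev ⊥ | push {0}
  [3] u=2 | in [-6,2] | out [-6,2] | prev [-5,-3] | push {1}
  [4] u=3 | in [-6,2] | out [-5,3] | prev [2,2] | push {2}
  [5] u=4 | in ⊥ | out ⊥ | ==
  [6] u=5 | in [-6,2] | out [-4,4] | prev ⊥ | push {3}
  [7] u=0 | in [-6,4] | out [-6,5] | prev ⊥ | push {4}
  [8] u=1 | in [-6,3] | out [-6,1] | prev [-6,0] | push {0,5}
  [9] u=2 | in [-6,4] | out [-6,4] | prev [-6,2] | push {1}
  [10] u=3 | in [-6,4] | out [-5,5] | prev [-5,3] | push {2}
  [11] u=4 | in [-6,5] | out [-6,5] | prev ⊥ | push {3}
  [12] u=0 | in [-6,4] | out [-6,5] | ==
  [13] u=5 | in [-6,4] | out [-4,6] | prev [-4,4] | push {0}
  [14] u=1 | in [-6,5] | out [-6,3] | prev [-6,1] | push {5}
  [15] u=2 | in [-6,6] | out [-6,6] | prev [-6,4] | push {1}
  [16] u=3 | in [-6,6] | out [-5,6] | prev [-5,5] | push {2}
  [17] u=0 | in [-6,6] | out [-6,6] | prev [-6,5] | push {4}
  [18] u=5 | in [-6,6] | out [-4,6] | ==
  [19] u=1 | in [-6,6] | out [-6,4] | prev [-6,3] | push {0,5}
  [20] u=2 | in [-6,6] | out [-6,6] | ==
  [21] u=4 | in [-6,6] | out [-6,6] | prev [-6,5] | push {1,2,3}
  [22] u=0 | in [-6,6] | out [-6,6] | ==
  [23] u=5 | in [-6,6] | out [-4,6] | ==
  [24] u=1 | in [-6,6] | out [-6,4] | ==
  [25] u=2 | in [-6,6] | out [-6,6] | ==
  [26] u=3 | in [-6,6] | out [-5,6] | ==

Converged values:
  [0] [-6,6]
  [1] [-6,4]
  [2] [-6,6]
  [3] [-5,6]
  [4] [-6,6]
  [5] [-4,6]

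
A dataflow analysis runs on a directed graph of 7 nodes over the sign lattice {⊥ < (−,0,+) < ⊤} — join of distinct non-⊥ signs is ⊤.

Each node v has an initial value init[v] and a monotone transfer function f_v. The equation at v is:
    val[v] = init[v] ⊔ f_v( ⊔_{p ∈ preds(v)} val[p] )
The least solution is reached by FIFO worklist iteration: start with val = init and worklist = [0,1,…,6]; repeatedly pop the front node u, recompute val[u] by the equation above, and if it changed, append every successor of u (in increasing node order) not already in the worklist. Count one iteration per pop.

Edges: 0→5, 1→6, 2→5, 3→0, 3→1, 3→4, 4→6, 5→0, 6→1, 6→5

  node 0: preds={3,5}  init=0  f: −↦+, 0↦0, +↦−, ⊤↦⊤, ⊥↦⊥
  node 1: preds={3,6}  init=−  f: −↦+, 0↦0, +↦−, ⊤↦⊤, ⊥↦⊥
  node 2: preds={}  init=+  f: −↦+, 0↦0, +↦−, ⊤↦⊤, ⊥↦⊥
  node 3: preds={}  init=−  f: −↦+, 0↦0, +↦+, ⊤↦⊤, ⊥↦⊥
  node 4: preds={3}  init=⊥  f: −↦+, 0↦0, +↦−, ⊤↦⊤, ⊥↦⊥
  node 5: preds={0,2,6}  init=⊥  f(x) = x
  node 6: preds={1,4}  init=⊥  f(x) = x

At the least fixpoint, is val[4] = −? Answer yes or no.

Worklist (10 pops):
  #1 pop 0: in=− → ⊤ (was 0); enqueue []
  #2 pop 1: in=− → ⊤ (was −); enqueue []
  #3 pop 2: in=⊥ → + (no change)
  #4 pop 3: in=⊥ → − (no change)
  #5 pop 4: in=− → + (was ⊥); enqueue []
  #6 pop 5: in=⊤ → ⊤ (was ⊥); enqueue [0]
  #7 pop 6: in=⊤ → ⊤ (was ⊥); enqueue [1,5]
  #8 pop 0: in=⊤ → ⊤ (no change)
  #9 pop 1: in=⊤ → ⊤ (no change)
  #10 pop 5: in=⊤ → ⊤ (no change)

Fixpoint:
  val[0] = ⊤
  val[1] = ⊤
  val[2] = +
  val[3] = −
  val[4] = +
  val[5] = ⊤
  val[6] = ⊤

no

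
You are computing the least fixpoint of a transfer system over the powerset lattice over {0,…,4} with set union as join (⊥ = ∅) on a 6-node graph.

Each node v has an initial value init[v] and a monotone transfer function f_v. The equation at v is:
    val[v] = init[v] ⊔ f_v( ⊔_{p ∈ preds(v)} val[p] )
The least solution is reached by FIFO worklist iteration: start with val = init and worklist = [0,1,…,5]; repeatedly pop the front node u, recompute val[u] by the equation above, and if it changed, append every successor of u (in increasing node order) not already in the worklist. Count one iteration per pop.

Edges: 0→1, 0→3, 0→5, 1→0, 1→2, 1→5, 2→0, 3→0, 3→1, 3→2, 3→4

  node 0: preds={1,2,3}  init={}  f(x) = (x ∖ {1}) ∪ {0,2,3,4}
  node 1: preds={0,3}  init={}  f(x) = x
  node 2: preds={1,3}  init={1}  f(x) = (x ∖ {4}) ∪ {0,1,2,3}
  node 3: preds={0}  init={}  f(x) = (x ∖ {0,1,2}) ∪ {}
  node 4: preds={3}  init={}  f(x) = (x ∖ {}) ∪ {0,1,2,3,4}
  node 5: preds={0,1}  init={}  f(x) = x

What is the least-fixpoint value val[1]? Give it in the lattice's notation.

Worklist (9 pops):
  #1 pop 0: in={1} → {0,2,3,4} (was {}); enqueue []
  #2 pop 1: in={0,2,3,4} → {0,2,3,4} (was {}); enqueue [0]
  #3 pop 2: in={0,2,3,4} → {0,1,2,3} (was {1}); enqueue []
  #4 pop 3: in={0,2,3,4} → {3,4} (was {}); enqueue [1,2]
  #5 pop 4: in={3,4} → {0,1,2,3,4} (was {}); enqueue []
  #6 pop 5: in={0,2,3,4} → {0,2,3,4} (was {}); enqueue []
  #7 pop 0: in={0,1,2,3,4} → {0,2,3,4} (no change)
  #8 pop 1: in={0,2,3,4} → {0,2,3,4} (no change)
  #9 pop 2: in={0,2,3,4} → {0,1,2,3} (no change)

Fixpoint:
  val[0] = {0,2,3,4}
  val[1] = {0,2,3,4}
  val[2] = {0,1,2,3}
  val[3] = {3,4}
  val[4] = {0,1,2,3,4}
  val[5] = {0,2,3,4}

{0,2,3,4}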